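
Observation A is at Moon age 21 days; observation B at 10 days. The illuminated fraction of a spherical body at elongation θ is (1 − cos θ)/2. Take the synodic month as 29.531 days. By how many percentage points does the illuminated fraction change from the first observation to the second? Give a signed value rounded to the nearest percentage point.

θ₁ = 360° × 21/29.531 = 256.0°, f₁ = (1 − cos θ₁)/2 = 0.621.
θ₂ = 360° × 10/29.531 = 121.9°, f₂ = (1 − cos θ₂)/2 = 0.764.
Change = f₂ − f₁ = +0.143 → +14 percentage points.

+14 percentage points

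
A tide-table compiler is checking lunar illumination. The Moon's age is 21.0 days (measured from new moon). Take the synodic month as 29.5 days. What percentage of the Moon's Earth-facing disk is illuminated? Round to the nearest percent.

62%

The Moon has covered 21.0/29.5 of its cycle, so θ ≈ 360° × 21.0/29.5 = 256.3°.
With cos θ = (-0.237), the lit fraction is (1 − (-0.237))/2 ≈ 0.619, so 62%.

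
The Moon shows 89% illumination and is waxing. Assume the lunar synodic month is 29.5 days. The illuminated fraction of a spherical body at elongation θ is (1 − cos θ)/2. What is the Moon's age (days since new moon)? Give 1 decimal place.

From f = (1 − cos θ)/2: cos θ = 1 − 2×0.89 = -0.780; arccos → 141.3°.
The Moon is waxing (0°–180°), so θ = 141.3° directly.
Age = 29.5 × 141.3°/360° ≈ 11.58 days.

11.6 days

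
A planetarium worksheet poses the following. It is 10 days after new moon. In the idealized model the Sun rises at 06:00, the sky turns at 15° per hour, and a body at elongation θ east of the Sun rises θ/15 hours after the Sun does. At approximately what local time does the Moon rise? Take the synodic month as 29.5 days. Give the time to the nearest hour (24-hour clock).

14:00

The Moon has covered 10/29.5 of its cycle, so θ ≈ 360° × 10/29.5 = 122.0°.
The Moon trails the Sun by θ/15 = 122.0/15 ≈ 8.14 hours.
06:00 + 8.14 h ≈ 14:08 → 14:00 to the nearest hour.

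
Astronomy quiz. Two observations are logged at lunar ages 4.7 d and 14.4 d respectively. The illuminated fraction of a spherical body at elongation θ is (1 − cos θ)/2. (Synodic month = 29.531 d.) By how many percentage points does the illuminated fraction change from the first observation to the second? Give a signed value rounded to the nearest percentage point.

+77 percentage points

θ₁ = 360° × 4.7/29.531 = 57.3°, f₁ = (1 − cos θ₁)/2 = 0.230.
θ₂ = 360° × 14.4/29.531 = 175.5°, f₂ = (1 − cos θ₂)/2 = 0.998.
Change = f₂ − f₁ = +0.769 → +77 percentage points.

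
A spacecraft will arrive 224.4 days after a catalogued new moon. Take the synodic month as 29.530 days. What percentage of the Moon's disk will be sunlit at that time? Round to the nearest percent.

91%

224.4/29.530 = 7.599 lunations, so 7 complete cycles and 17.69 d into the next.
Phase angle: θ = 360°·(17.69 d)/(29.530 d) = 215.7°.
cos 215.7° = (-0.813), so f = (1 − (-0.813))/2 = 0.906, so 91%.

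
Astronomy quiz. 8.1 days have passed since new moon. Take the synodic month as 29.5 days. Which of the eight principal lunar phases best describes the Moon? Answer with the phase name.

At 8.1/29.5 of the cycle, θ ≈ 99° — the first quarter range.

first quarter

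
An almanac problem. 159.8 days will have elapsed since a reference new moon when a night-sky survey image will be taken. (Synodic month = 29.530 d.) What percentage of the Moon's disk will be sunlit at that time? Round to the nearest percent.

159.8/29.530 = 5.411 lunations, so 5 complete cycles and 12.15 d into the next.
The Moon has covered 12.15/29.530 of its cycle, so θ ≈ 360° × 12.15/29.530 = 148.1°.
Illuminated fraction = (1 − cos 148.1°)/2 = (1 − (-0.849))/2 ≈ 0.925, so 92%.

92%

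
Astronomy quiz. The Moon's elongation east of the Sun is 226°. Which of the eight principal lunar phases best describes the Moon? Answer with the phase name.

waning gibbous

The waning gibbous sector spans roughly 202°–248°; 226° falls inside it.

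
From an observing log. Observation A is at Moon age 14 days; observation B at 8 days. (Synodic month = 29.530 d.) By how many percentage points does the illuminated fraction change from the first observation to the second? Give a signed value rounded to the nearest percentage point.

-43 pp

θ₁ = 360° × 14/29.530 = 170.7°, f₁ = (1 − cos θ₁)/2 = 0.993.
θ₂ = 360° × 8/29.530 = 97.5°, f₂ = (1 − cos θ₂)/2 = 0.566.
Change = f₂ − f₁ = -0.428 → -43 percentage points.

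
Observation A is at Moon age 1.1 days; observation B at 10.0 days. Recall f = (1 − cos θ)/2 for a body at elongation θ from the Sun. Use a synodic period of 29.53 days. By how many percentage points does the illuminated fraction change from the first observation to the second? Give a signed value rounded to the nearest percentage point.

First observation: θ = 360°·1.1/29.53 = 13.4°, so f = 0.014.
Second observation: θ = 121.9°, f = 0.764.
Δf = 0.764 − 0.014 = +0.751, i.e. +75 pp.

+75 percentage points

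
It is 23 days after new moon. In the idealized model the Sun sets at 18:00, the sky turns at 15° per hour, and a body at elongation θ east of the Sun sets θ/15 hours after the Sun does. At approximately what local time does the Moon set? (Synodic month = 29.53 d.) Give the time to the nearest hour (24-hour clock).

Elongation θ = 360° × 23/29.53 ≈ 280.4°.
The Moon trails the Sun by θ/15 = 280.4/15 ≈ 18.69 hours.
18:00 + 18.69 h ≈ 12:42 → 13:00 to the nearest hour.

13:00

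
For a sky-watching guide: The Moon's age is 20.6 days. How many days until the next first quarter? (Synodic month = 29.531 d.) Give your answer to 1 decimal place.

First quarter is 0.25 of the way through the cycle: age 0.25 × 29.531 = 7.383 d.
This lunation's first quarter (7.383 d) has passed, so add one period: 36.914 − 20.6 = 16.314 days.

16.3 days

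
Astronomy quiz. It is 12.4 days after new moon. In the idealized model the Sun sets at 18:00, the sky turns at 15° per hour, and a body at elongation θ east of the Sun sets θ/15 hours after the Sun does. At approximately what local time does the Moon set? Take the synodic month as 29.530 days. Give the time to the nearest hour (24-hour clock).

The Moon has covered 12.4/29.530 of its cycle, so θ ≈ 360° × 12.4/29.530 = 151.2°.
The Moon trails the Sun by θ/15 = 151.2/15 ≈ 10.08 hours.
18:00 + 10.08 h ≈ 04:05 → 04:00 to the nearest hour.

04:00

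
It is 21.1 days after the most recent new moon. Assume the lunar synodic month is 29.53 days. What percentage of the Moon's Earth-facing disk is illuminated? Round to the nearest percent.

Phase angle: θ = 360°·(21.1 d)/(29.53 d) = 257.2°.
With cos θ = (-0.221), the lit fraction is (1 − (-0.221))/2 ≈ 0.611, so 61%.

61%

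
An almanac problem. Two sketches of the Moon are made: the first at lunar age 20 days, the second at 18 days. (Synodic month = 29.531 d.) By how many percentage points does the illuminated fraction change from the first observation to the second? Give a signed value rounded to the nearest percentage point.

+17 pp

First observation: θ = 360°·20/29.531 = 243.8°, so f = 0.721.
Second observation: θ = 219.4°, f = 0.886.
Δf = 0.886 − 0.721 = +0.166, i.e. +17 pp.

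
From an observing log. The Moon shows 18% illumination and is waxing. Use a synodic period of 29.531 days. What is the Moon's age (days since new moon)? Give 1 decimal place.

4.1 days

From f = (1 − cos θ)/2: cos θ = 1 − 2×0.18 = 0.640; arccos → 50.2°.
The Moon is waxing (0°–180°), so θ = 50.2° directly.
Age = 29.531 × 50.2°/360° ≈ 4.12 days.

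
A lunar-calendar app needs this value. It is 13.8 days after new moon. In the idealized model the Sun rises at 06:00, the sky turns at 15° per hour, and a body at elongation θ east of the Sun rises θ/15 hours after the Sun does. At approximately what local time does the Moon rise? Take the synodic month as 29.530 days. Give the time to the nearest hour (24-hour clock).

17:00

Phase angle: θ = 360°·(13.8 d)/(29.530 d) = 168.2°.
Delay after the Sun = 168.2° / (15°/h) ≈ 11.22 h.
06:00 + 11.22 h ≈ 17:13 → 17:00 to the nearest hour.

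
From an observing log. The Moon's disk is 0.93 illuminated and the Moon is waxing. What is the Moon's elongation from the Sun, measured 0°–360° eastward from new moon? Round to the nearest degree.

149°

Invert f = (1 − cos θ)/2 to get cos θ = 1 − 2(0.93) = -0.860, hence θ₀ = arccos -0.860 = 149.3°.
The Moon is waxing (0°–180°), so θ = 149.3° directly.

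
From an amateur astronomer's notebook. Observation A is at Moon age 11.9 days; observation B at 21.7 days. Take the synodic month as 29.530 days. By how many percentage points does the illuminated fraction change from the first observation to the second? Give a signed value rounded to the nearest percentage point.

First observation: θ = 360°·11.9/29.530 = 145.1°, so f = 0.910.
Second observation: θ = 264.5°, f = 0.548.
Δf = 0.548 − 0.910 = -0.362, i.e. -36 pp.

-36 percentage points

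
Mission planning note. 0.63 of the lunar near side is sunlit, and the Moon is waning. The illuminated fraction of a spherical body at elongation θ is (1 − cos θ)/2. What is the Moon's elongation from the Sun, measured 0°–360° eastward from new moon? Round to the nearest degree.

255°

Invert f = (1 − cos θ)/2 to get cos θ = 1 − 2(0.63) = -0.260, hence θ₀ = arccos -0.260 = 105.1°.
Waning ⇒ past full, so θ = 360° − 105.1° = 254.9°.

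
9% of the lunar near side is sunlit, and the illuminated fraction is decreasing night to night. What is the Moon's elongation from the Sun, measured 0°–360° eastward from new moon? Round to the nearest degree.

325°

Invert f = (1 − cos θ)/2 to get cos θ = 1 − 2(0.09) = 0.820, hence θ₀ = arccos 0.820 = 34.9°.
A waning Moon lies in 180°–360°, so θ = 360° − 34.9° = 325.1°.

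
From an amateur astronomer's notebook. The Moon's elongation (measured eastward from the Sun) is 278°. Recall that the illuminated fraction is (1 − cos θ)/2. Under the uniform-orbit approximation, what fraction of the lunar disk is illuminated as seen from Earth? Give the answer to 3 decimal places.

0.430

cos 278° = 0.139, so f = (1 − 0.139)/2 = 0.430.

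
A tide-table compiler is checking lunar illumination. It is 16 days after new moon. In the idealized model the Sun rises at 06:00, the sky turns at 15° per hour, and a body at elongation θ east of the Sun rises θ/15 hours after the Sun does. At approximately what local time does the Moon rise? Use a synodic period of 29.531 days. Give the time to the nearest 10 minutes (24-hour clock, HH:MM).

Phase angle: θ = 360°·(16 d)/(29.531 d) = 195.0°.
At 15° of sky rotation per hour, 195.0° corresponds to a 13.00 h lag.
06:00 + 13.003 h ≈ 19:00 → 19:00 to the nearest ten minutes.

19:00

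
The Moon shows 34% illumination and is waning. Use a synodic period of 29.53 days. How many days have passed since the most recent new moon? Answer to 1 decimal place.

23.7 days

cos θ = 1 − 2f = 0.320, giving a principal value of 71.3°.
A waning Moon lies in 180°–360°, so θ = 360° − 71.3° = 288.7°.
At 360°/29.53 d per day, 288.7° corresponds to 23.68 days.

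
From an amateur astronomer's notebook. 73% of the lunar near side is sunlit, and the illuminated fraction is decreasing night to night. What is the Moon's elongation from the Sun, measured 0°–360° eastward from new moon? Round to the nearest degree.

243°

From f = (1 − cos θ)/2: cos θ = 1 − 2×0.73 = -0.460; arccos → 117.4°.
Waning ⇒ past full, so θ = 360° − 117.4° = 242.6°.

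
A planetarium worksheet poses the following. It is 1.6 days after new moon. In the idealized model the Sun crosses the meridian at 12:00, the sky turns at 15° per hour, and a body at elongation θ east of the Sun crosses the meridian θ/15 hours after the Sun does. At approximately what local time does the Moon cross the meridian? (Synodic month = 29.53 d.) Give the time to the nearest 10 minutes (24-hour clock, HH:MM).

Phase angle: θ = 360°·(1.6 d)/(29.53 d) = 19.5°.
The Moon trails the Sun by θ/15 = 19.5/15 ≈ 1.30 hours.
12:00 + 1.300 h ≈ 13:18 → 13:20 to the nearest ten minutes.

13:20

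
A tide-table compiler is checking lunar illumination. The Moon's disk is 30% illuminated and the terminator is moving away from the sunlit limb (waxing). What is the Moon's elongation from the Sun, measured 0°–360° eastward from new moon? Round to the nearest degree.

66°

cos θ = 1 − 2f = 0.400, giving a principal value of 66.4°.
Waxing ⇒ before full, so θ = 66.4°.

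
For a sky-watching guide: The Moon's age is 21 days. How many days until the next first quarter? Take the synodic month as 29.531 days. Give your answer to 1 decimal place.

First quarter occurs at elongation 90°, i.e. at age 29.531 × 90/360 = 7.383 d.
Already past this cycle's first quarter; the next is at 7.383 + 29.531 = 36.914 d, so 36.914 − 21 = 15.914 days.

15.9 days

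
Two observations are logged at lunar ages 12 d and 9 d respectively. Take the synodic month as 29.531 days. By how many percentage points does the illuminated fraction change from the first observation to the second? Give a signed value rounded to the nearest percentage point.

-25 percentage points

First observation: θ = 360°·12/29.531 = 146.3°, so f = 0.916.
Second observation: θ = 109.7°, f = 0.669.
Δf = 0.669 − 0.916 = -0.247, i.e. -25 pp.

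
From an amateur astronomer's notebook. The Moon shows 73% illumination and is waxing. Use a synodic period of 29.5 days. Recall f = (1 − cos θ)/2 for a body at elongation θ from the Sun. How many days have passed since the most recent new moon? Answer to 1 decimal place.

Invert f = (1 − cos θ)/2 to get cos θ = 1 − 2(0.73) = -0.460, hence θ₀ = arccos -0.460 = 117.4°.
The Moon is waxing (0°–180°), so θ = 117.4° directly.
Age = 29.5 × 117.4°/360° ≈ 9.62 days.

9.6 days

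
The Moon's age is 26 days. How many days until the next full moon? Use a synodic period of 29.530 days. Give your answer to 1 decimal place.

Full moon is 0.5 of the way through the cycle: age 0.5 × 29.530 = 14.765 d.
Already past this cycle's full moon; the next is at 14.765 + 29.530 = 44.295 d, so 44.295 − 26 = 18.295 days.

18.3 days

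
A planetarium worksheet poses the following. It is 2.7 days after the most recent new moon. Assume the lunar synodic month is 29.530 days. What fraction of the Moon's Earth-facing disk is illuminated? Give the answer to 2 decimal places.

Phase angle: θ = 360°·(2.7 d)/(29.530 d) = 32.9°.
cos 32.9° = 0.839, so f = (1 − 0.839)/2 = 0.080.

0.08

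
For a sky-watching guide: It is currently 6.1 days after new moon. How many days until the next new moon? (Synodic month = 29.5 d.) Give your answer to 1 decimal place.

23.4 days

The next new moon completes the synodic month: 29.5 − 6.1 = 23.400 days.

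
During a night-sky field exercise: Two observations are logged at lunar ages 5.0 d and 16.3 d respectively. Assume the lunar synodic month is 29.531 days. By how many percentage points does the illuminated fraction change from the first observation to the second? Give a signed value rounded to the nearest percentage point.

+72 percentage points

First observation: θ = 360°·5.0/29.531 = 61.0°, so f = 0.257.
Second observation: θ = 198.7°, f = 0.974.
Δf = 0.974 − 0.257 = +0.716, i.e. +72 pp.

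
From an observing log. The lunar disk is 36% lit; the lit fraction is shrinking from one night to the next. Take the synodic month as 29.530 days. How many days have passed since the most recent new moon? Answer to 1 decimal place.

Invert f = (1 − cos θ)/2 to get cos θ = 1 − 2(0.36) = 0.280, hence θ₀ = arccos 0.280 = 73.7°.
Since the Moon is past full (waning), take the reflex angle: θ = 360° − 73.7° = 286.3°.
Age = 29.530 × 286.3°/360° ≈ 23.48 days.

23.5 days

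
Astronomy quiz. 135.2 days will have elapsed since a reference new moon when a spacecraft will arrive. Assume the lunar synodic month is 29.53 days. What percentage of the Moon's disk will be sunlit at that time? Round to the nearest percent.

94%

Reduce mod P: 135.2 − 4×29.53 = 17.08 d into the current lunation.
The Moon has covered 17.08/29.53 of its cycle, so θ ≈ 360° × 17.08/29.53 = 208.2°.
cos 208.2° = (-0.881), so f = (1 − (-0.881))/2 = 0.941, so 94%.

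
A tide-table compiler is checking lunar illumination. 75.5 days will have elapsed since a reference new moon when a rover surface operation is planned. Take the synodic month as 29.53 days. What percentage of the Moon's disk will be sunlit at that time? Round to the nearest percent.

75.5 d spans 2 complete synodic months (2 × 29.53 = 59.06 d) plus 16.44 d.
The Moon has covered 16.44/29.53 of its cycle, so θ ≈ 360° × 16.44/29.53 = 200.4°.
With cos θ = (-0.937), the lit fraction is (1 − (-0.937))/2 ≈ 0.969, so 97%.

97%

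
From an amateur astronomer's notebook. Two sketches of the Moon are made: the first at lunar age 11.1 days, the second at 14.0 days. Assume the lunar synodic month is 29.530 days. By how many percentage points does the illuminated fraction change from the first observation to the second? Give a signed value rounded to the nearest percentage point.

+14 percentage points

θ₁ = 360° × 11.1/29.530 = 135.3°, f₁ = (1 − cos θ₁)/2 = 0.856.
θ₂ = 360° × 14.0/29.530 = 170.7°, f₂ = (1 − cos θ₂)/2 = 0.993.
Change = f₂ − f₁ = +0.138 → +14 percentage points.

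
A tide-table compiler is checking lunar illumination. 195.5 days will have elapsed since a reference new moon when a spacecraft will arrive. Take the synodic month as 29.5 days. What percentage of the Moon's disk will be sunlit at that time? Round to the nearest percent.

85%

195.5/29.5 = 6.627 lunations, so 6 complete cycles and 18.50 d into the next.
Phase angle: θ = 360°·(18.50 d)/(29.5 d) = 225.8°.
With cos θ = (-0.698), the lit fraction is (1 − (-0.698))/2 ≈ 0.849, so 85%.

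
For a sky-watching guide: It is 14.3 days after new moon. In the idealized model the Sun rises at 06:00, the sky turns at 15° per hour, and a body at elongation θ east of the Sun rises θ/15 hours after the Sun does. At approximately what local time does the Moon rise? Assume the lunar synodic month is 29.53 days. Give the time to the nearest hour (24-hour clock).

18:00

Elongation θ = 360° × 14.3/29.53 ≈ 174.3°.
Delay after the Sun = 174.3° / (15°/h) ≈ 11.62 h.
06:00 + 11.62 h ≈ 17:37 → 18:00 to the nearest hour.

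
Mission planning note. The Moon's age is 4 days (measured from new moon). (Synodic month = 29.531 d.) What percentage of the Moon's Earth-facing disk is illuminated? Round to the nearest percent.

The Moon has covered 4/29.531 of its cycle, so θ ≈ 360° × 4/29.531 = 48.8°.
With cos θ = 0.659, the lit fraction is (1 − 0.659)/2 ≈ 0.170, so 17%.

17%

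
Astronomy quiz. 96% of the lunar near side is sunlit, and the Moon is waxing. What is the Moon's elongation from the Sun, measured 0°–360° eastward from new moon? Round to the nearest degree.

157°

cos θ = 1 − 2f = -0.920, giving a principal value of 156.9°.
Waxing ⇒ before full, so θ = 156.9°.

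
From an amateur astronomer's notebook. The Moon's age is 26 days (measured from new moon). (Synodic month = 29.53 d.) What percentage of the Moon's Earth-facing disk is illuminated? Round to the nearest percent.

13%

Phase angle: θ = 360°·(26 d)/(29.53 d) = 317.0°.
cos 317.0° = 0.731, so f = (1 − 0.731)/2 = 0.135, so 13%.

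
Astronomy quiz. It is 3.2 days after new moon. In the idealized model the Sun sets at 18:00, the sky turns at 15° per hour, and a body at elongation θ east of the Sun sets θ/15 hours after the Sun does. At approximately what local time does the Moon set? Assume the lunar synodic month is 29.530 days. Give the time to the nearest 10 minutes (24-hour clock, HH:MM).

20:40

Elongation θ = 360° × 3.2/29.530 ≈ 39.0°.
The Moon trails the Sun by θ/15 = 39.0/15 ≈ 2.60 hours.
18:00 + 2.601 h ≈ 20:36 → 20:40 to the nearest ten minutes.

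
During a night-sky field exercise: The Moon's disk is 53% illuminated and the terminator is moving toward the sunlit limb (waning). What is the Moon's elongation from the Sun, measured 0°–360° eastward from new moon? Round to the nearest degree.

cos θ = 1 − 2f = -0.060, giving a principal value of 93.4°.
A waning Moon lies in 180°–360°, so θ = 360° − 93.4° = 266.6°.

267°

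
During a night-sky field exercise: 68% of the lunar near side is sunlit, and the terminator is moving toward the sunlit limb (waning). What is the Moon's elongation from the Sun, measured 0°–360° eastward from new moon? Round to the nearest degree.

cos θ = 1 − 2f = -0.360, giving a principal value of 111.1°.
Waning ⇒ past full, so θ = 360° − 111.1° = 248.9°.

249°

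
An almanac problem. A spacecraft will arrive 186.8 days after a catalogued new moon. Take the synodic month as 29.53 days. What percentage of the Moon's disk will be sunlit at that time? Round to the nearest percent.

73%

Reduce mod P: 186.8 − 6×29.53 = 9.62 d into the current lunation.
The Moon has covered 9.62/29.53 of its cycle, so θ ≈ 360° × 9.62/29.53 = 117.3°.
cos 117.3° = (-0.458), so f = (1 − (-0.458))/2 = 0.729, so 73%.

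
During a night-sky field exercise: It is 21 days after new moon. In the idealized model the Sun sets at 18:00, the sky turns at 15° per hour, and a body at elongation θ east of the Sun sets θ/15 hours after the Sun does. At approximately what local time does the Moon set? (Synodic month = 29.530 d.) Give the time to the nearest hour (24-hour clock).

Phase angle: θ = 360°·(21 d)/(29.530 d) = 256.0°.
At 15° of sky rotation per hour, 256.0° corresponds to a 17.07 h lag.
18:00 + 17.07 h ≈ 11:04 → 11:00 to the nearest hour.

11:00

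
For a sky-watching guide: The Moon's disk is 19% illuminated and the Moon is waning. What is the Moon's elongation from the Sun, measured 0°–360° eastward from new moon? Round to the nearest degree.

cos θ = 1 − 2f = 0.620, giving a principal value of 51.7°.
A waning Moon lies in 180°–360°, so θ = 360° − 51.7° = 308.3°.

308°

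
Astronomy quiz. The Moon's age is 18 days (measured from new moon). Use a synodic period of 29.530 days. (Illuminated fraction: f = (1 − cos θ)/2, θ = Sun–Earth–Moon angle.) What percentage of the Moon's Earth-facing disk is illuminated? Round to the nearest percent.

89%

Phase angle: θ = 360°·(18 d)/(29.530 d) = 219.4°.
cos 219.4° = (-0.772), so f = (1 − (-0.772))/2 = 0.886, so 89%.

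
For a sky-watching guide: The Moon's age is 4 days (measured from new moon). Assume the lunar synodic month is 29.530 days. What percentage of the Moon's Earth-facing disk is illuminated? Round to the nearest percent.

The Moon has covered 4/29.530 of its cycle, so θ ≈ 360° × 4/29.530 = 48.8°.
Illuminated fraction = (1 − cos 48.8°)/2 = (1 − 0.659)/2 ≈ 0.170, so 17%.

17%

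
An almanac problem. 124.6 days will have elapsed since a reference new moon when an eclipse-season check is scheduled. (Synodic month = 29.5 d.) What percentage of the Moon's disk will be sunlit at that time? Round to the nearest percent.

124.6/29.5 = 4.224 lunations, so 4 complete cycles and 6.60 d into the next.
Elongation θ = 360° × 6.60/29.5 ≈ 80.5°.
cos 80.5° = 0.164, so f = (1 − 0.164)/2 = 0.418, so 42%.

42%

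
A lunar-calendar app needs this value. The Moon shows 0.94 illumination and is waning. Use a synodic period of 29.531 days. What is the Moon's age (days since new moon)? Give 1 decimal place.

Invert f = (1 − cos θ)/2 to get cos θ = 1 − 2(0.94) = -0.880, hence θ₀ = arccos -0.880 = 151.6°.
Waning ⇒ past full, so θ = 360° − 151.6° = 208.4°.
Age = 29.531 × 208.4°/360° ≈ 17.09 days.

17.1 days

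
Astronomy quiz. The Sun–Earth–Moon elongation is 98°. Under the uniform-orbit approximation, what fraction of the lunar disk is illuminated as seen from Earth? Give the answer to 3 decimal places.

0.570

f = (1 − cos 98°)/2 = (1 − (-0.139))/2 ≈ 0.570.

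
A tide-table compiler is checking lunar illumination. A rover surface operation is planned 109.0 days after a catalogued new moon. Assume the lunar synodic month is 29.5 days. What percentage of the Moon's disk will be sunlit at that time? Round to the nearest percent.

Reduce mod P: 109.0 − 3×29.5 = 20.50 d into the current lunation.
Phase angle: θ = 360°·(20.50 d)/(29.5 d) = 250.2°.
Illuminated fraction = (1 − cos 250.2°)/2 = (1 − (-0.339))/2 ≈ 0.670, so 67%.

67%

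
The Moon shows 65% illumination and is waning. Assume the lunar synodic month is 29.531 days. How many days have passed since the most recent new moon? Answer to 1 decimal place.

20.7 days

From f = (1 − cos θ)/2: cos θ = 1 − 2×0.65 = -0.300; arccos → 107.5°.
Since the Moon is past full (waning), take the reflex angle: θ = 360° − 107.5° = 252.5°.
Age = 29.531 × 252.5°/360° ≈ 20.72 days.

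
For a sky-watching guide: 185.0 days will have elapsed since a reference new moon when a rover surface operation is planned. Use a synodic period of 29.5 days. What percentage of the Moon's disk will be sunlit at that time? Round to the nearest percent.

185.0 d spans 6 complete synodic months (6 × 29.5 = 177.00 d) plus 8.00 d.
Phase angle: θ = 360°·(8.00 d)/(29.5 d) = 97.6°.
Illuminated fraction = (1 − cos 97.6°)/2 = (1 − (-0.133))/2 ≈ 0.566, so 57%.

57%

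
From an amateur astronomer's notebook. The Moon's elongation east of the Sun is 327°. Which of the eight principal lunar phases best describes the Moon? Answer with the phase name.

The waning crescent sector spans roughly 292°–338°; 327° falls inside it.

waning crescent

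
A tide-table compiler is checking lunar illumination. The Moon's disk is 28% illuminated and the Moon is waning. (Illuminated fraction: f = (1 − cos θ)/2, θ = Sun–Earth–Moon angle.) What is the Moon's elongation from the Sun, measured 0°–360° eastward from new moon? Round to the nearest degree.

cos θ = 1 − 2f = 0.440, giving a principal value of 63.9°.
A waning Moon lies in 180°–360°, so θ = 360° − 63.9° = 296.1°.

296°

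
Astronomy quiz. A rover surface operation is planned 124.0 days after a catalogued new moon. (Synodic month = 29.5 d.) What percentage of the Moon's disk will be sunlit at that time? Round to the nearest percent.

124.0 d spans 4 complete synodic months (4 × 29.5 = 118.00 d) plus 6.00 d.
The Moon has covered 6.00/29.5 of its cycle, so θ ≈ 360° × 6.00/29.5 = 73.2°.
Illuminated fraction = (1 − cos 73.2°)/2 = (1 − 0.289)/2 ≈ 0.356, so 36%.

36%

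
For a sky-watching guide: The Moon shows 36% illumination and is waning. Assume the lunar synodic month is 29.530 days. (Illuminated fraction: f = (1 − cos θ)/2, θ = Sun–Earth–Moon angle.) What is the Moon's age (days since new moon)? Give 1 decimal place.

23.5 days

From f = (1 − cos θ)/2: cos θ = 1 − 2×0.36 = 0.280; arccos → 73.7°.
Since the Moon is past full (waning), take the reflex angle: θ = 360° − 73.7° = 286.3°.
At 360°/29.530 d per day, 286.3° corresponds to 23.48 days.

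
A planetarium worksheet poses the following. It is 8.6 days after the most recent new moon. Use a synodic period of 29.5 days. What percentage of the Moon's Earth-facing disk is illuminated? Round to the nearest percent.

The Moon has covered 8.6/29.5 of its cycle, so θ ≈ 360° × 8.6/29.5 = 104.9°.
cos 104.9° = (-0.258), so f = (1 − (-0.258))/2 = 0.629, so 63%.

63%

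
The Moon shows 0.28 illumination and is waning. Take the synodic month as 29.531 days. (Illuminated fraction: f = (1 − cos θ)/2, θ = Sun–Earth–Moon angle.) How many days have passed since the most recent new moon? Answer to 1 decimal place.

cos θ = 1 − 2f = 0.440, giving a principal value of 63.9°.
Since the Moon is past full (waning), take the reflex angle: θ = 360° − 63.9° = 296.1°.
Age = 29.531 × 296.1°/360° ≈ 24.29 days.

24.3 days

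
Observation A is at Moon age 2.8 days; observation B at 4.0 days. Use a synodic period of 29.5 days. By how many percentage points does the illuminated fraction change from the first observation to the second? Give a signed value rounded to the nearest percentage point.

θ₁ = 360° × 2.8/29.5 = 34.2°, f₁ = (1 − cos θ₁)/2 = 0.086.
θ₂ = 360° × 4.0/29.5 = 48.8°, f₂ = (1 − cos θ₂)/2 = 0.171.
Change = f₂ − f₁ = +0.084 → +8 percentage points.

+8 pp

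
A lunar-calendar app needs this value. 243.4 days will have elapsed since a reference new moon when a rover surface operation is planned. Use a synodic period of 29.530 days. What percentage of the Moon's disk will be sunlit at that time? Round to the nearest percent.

48%

243.4 d spans 8 complete synodic months (8 × 29.530 = 236.24 d) plus 7.16 d.
Elongation θ = 360° × 7.16/29.530 ≈ 87.3°.
Illuminated fraction = (1 − cos 87.3°)/2 = (1 − 0.047)/2 ≈ 0.476, so 48%.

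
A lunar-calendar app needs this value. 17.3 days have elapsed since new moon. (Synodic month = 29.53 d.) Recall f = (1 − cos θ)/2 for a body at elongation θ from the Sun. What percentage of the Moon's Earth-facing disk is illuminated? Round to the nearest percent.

Phase angle: θ = 360°·(17.3 d)/(29.53 d) = 210.9°.
cos 210.9° = (-0.858), so f = (1 − (-0.858))/2 = 0.929, so 93%.

93%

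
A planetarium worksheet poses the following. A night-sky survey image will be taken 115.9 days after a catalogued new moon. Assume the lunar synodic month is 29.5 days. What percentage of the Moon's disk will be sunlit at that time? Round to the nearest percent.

Reduce mod P: 115.9 − 3×29.5 = 27.40 d into the current lunation.
Elongation θ = 360° × 27.40/29.5 ≈ 334.4°.
With cos θ = 0.902, the lit fraction is (1 − 0.902)/2 ≈ 0.049, so 5%.

5%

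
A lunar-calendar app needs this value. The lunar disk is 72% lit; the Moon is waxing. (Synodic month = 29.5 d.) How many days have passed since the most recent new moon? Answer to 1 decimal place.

Invert f = (1 − cos θ)/2 to get cos θ = 1 − 2(0.72) = -0.440, hence θ₀ = arccos -0.440 = 116.1°.
Waxing ⇒ before full, so θ = 116.1°.
That fraction of the synodic month is 116.1/360 × 29.5 d ≈ 9.51 d.

9.5 days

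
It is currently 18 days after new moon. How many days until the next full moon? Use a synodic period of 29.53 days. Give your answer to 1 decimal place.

Full moon occurs at elongation 180°, i.e. at age 29.53 × 180/360 = 14.765 d.
Already past this cycle's full moon; the next is at 14.765 + 29.53 = 44.295 d, so 44.295 − 18 = 26.295 days.

26.3 days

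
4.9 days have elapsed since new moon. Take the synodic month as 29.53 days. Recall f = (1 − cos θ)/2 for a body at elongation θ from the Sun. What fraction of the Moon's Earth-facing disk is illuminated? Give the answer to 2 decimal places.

0.25

The Moon has covered 4.9/29.53 of its cycle, so θ ≈ 360° × 4.9/29.53 = 59.7°.
cos 59.7° = 0.504, so f = (1 − 0.504)/2 = 0.248.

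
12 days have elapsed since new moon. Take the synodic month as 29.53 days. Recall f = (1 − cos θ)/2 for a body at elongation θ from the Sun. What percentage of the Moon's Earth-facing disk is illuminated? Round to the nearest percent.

92%

Elongation θ = 360° × 12/29.53 ≈ 146.3°.
cos 146.3° = (-0.832), so f = (1 − (-0.832))/2 = 0.916, so 92%.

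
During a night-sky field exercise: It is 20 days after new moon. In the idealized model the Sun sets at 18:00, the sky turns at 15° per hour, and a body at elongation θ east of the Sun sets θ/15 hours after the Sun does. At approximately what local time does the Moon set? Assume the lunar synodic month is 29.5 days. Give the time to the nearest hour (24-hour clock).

Phase angle: θ = 360°·(20 d)/(29.5 d) = 244.1°.
The Moon trails the Sun by θ/15 = 244.1/15 ≈ 16.27 hours.
18:00 + 16.27 h ≈ 10:16 → 10:00 to the nearest hour.

10:00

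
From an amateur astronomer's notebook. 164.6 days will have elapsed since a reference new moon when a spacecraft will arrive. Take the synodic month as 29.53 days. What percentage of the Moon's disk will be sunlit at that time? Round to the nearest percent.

164.6 d spans 5 complete synodic months (5 × 29.53 = 147.65 d) plus 16.95 d.
Elongation θ = 360° × 16.95/29.53 ≈ 206.6°.
With cos θ = (-0.894), the lit fraction is (1 − (-0.894))/2 ≈ 0.947, so 95%.

95%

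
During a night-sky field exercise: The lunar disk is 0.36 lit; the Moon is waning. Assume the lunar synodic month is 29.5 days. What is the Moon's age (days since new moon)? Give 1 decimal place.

From f = (1 − cos θ)/2: cos θ = 1 − 2×0.36 = 0.280; arccos → 73.7°.
Waning ⇒ past full, so θ = 360° − 73.7° = 286.3°.
That fraction of the synodic month is 286.3/360 × 29.5 d ≈ 23.46 d.

23.5 days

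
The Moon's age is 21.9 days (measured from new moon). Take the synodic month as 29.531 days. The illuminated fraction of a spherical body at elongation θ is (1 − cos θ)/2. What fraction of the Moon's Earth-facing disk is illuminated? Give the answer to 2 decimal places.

0.53

The Moon has covered 21.9/29.531 of its cycle, so θ ≈ 360° × 21.9/29.531 = 267.0°.
cos 267.0° = (-0.053), so f = (1 − (-0.053))/2 = 0.526.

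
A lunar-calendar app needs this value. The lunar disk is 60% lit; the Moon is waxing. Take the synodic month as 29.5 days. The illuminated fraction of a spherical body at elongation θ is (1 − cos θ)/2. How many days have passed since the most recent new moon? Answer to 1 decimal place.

8.3 days

From f = (1 − cos θ)/2: cos θ = 1 − 2×0.60 = -0.200; arccos → 101.5°.
Waxing ⇒ before full, so θ = 101.5°.
That fraction of the synodic month is 101.5/360 × 29.5 d ≈ 8.32 d.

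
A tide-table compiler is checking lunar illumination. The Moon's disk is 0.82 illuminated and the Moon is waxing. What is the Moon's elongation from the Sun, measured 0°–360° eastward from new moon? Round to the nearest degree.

130°

From f = (1 − cos θ)/2: cos θ = 1 − 2×0.82 = -0.640; arccos → 129.8°.
The Moon is waxing (0°–180°), so θ = 129.8° directly.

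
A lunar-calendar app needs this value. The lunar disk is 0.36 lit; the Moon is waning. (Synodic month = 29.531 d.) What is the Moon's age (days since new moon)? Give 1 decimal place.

From f = (1 − cos θ)/2: cos θ = 1 − 2×0.36 = 0.280; arccos → 73.7°.
Since the Moon is past full (waning), take the reflex angle: θ = 360° − 73.7° = 286.3°.
Age = 29.531 × 286.3°/360° ≈ 23.48 days.

23.5 days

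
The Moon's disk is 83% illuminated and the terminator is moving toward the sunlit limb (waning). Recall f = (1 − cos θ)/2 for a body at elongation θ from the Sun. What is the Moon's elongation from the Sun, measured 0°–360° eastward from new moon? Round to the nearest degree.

229°

cos θ = 1 − 2f = -0.660, giving a principal value of 131.3°.
A waning Moon lies in 180°–360°, so θ = 360° − 131.3° = 228.7°.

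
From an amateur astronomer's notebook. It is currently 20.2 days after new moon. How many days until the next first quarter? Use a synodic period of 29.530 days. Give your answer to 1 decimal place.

16.7 days

First quarter is 0.25 of the way through the cycle: age 0.25 × 29.530 = 7.383 d.
This lunation's first quarter (7.383 d) has passed, so add one period: 36.913 − 20.2 = 16.713 days.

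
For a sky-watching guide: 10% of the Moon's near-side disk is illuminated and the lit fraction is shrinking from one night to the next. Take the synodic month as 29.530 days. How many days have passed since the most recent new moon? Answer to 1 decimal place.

26.5 days

From f = (1 − cos θ)/2: cos θ = 1 − 2×0.10 = 0.800; arccos → 36.9°.
Waning ⇒ past full, so θ = 360° − 36.9° = 323.1°.
At 360°/29.530 d per day, 323.1° corresponds to 26.51 days.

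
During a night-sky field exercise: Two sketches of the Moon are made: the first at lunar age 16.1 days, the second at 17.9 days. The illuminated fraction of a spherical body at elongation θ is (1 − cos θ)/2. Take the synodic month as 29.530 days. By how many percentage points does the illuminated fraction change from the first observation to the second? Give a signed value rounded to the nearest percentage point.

θ₁ = 360° × 16.1/29.530 = 196.3°, f₁ = (1 − cos θ₁)/2 = 0.980.
θ₂ = 360° × 17.9/29.530 = 218.2°, f₂ = (1 − cos θ₂)/2 = 0.893.
Change = f₂ − f₁ = -0.087 → -9 percentage points.

-9 pp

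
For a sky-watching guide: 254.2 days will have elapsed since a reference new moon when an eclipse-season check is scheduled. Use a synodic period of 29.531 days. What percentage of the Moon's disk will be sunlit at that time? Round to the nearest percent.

254.2/29.531 = 8.608 lunations, so 8 complete cycles and 17.95 d into the next.
Elongation θ = 360° × 17.95/29.531 ≈ 218.8°.
cos 218.8° = (-0.779), so f = (1 − (-0.779))/2 = 0.889, so 89%.

89%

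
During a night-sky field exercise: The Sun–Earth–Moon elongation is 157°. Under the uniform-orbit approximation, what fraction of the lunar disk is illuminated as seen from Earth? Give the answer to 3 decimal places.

f = (1 − cos 157°)/2 = (1 − (-0.921))/2 ≈ 0.960.

0.960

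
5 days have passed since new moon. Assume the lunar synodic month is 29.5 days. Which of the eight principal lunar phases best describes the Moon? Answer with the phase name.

waxing crescent

At 5/29.5 of the cycle, θ ≈ 61° — the waxing crescent range.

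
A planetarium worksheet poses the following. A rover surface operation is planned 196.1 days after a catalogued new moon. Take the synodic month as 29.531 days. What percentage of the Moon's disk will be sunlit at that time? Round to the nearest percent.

82%

196.1/29.531 = 6.640 lunations, so 6 complete cycles and 18.91 d into the next.
The Moon has covered 18.91/29.531 of its cycle, so θ ≈ 360° × 18.91/29.531 = 230.6°.
Illuminated fraction = (1 − cos 230.6°)/2 = (1 − (-0.635))/2 ≈ 0.818, so 82%.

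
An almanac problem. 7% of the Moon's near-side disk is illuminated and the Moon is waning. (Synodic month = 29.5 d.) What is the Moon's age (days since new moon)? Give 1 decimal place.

27.0 days

cos θ = 1 − 2f = 0.860, giving a principal value of 30.7°.
A waning Moon lies in 180°–360°, so θ = 360° − 30.7° = 329.3°.
That fraction of the synodic month is 329.3/360 × 29.5 d ≈ 26.99 d.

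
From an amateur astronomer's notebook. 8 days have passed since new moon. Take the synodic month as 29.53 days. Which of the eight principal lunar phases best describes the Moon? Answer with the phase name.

At 8/29.53 of the cycle, θ ≈ 98° — the first quarter range.

first quarter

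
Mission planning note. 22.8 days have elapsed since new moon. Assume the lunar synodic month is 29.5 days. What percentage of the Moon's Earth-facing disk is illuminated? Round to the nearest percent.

The Moon has covered 22.8/29.5 of its cycle, so θ ≈ 360° × 22.8/29.5 = 278.2°.
With cos θ = 0.143, the lit fraction is (1 − 0.143)/2 ≈ 0.428, so 43%.

43%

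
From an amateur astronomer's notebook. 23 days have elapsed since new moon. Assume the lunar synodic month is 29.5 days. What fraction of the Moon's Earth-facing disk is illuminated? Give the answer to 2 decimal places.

0.41

Elongation θ = 360° × 23/29.5 ≈ 280.7°.
cos 280.7° = 0.185, so f = (1 − 0.185)/2 = 0.407.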